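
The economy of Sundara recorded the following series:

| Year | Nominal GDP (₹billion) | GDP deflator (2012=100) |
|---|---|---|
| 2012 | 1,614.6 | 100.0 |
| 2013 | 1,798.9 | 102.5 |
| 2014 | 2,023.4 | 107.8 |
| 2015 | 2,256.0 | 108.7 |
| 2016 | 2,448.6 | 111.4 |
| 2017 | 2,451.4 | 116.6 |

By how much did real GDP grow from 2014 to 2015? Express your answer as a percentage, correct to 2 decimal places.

Real GDP 2014 = 2023.4/1.078 = 1876.99.
Real GDP 2015 = 2256.0/1.087 = 2075.44.
Change = 2075.44/1876.99 − 1 = 0.1057.

10.57%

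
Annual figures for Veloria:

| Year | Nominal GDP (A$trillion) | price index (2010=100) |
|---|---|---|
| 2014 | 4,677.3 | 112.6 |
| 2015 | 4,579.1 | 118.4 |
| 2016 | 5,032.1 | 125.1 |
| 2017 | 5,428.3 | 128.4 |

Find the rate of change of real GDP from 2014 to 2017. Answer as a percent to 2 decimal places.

Real GDP 2014 = 4677.3/1.126 = 4153.91.
Real GDP 2017 = 5428.3/1.284 = 4227.65.
Change = 4227.65/4153.91 − 1 = 0.0178.

1.78%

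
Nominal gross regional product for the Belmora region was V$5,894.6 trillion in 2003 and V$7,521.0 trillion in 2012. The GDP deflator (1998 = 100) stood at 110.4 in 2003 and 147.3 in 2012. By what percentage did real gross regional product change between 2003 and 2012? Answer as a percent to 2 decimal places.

-4.37%

Real gross regional product 2003 = 5894.6 / 1.104 = 5339.31.
Real gross regional product 2012 = 7521.0 / 1.473 = 5105.91.
Real growth = 5105.91 / 5339.31 − 1 = -0.0437.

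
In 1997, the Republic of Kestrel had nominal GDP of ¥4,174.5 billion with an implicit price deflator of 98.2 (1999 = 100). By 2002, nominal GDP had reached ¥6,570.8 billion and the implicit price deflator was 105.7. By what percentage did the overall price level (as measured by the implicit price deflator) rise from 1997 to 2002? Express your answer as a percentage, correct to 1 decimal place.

7.6%

Price-level change = 105.7 / 98.2 − 1 = 0.0764.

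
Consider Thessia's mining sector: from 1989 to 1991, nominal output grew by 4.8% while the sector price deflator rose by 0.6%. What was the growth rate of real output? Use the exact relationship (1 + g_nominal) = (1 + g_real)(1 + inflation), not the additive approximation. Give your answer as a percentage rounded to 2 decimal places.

(1 + g_nom) = (1 + g_real)(1 + π), so g_real = 1.0480 / 1.0060 − 1 = 0.04175.

4.17%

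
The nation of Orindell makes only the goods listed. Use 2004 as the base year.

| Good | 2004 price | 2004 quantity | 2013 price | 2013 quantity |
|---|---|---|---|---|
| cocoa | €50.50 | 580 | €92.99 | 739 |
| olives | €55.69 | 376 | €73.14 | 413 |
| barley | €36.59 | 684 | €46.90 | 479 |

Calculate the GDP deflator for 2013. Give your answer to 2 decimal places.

155.94

Nominal GDP 2013 = 92.99·739 + 73.14·413 + 46.90·479 = 121391.53.
Real GDP 2013 (at 2004 prices) = 50.50·739 + 55.69·413 + 36.59·479 = 77846.08.
Deflator = Nominal/Real × 100 = 121391.53/77846.08 × 100 = 155.938.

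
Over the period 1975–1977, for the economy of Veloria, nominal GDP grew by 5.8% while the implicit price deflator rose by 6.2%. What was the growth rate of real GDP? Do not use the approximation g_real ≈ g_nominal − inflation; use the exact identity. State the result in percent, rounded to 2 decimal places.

-0.38%

(1 + g_nom) = (1 + g_real)(1 + π), so g_real = 1.0580 / 1.0620 − 1 = -0.00377.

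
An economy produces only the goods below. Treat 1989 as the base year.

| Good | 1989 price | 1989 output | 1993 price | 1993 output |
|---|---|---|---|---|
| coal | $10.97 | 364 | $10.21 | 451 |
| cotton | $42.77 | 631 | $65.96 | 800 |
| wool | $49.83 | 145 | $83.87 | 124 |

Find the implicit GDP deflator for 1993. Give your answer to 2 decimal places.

149.47

Nominal GDP 1993 = 10.21·451 + 65.96·800 + 83.87·124 = 67772.59.
Real GDP 1993 (at 1989 prices) = 10.97·451 + 42.77·800 + 49.83·124 = 45342.39.
Deflator = Nominal/Real × 100 = 67772.59/45342.39 × 100 = 149.468.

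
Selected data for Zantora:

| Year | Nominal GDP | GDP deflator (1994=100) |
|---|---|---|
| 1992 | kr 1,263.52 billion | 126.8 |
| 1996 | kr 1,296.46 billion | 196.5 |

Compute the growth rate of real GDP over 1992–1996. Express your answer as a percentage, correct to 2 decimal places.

Deflate each year: 1992 → 1263.52/1.268 = 996.47; 1996 → 1296.46/1.965 = 659.78.
So real GDP changed by 659.78/996.47 − 1 = -0.3379, i.e. -33.79%.

-33.79%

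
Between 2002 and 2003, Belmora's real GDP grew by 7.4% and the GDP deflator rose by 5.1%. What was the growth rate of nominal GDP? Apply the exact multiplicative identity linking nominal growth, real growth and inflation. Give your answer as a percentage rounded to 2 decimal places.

(1 + g_nom) = (1 + g_real)(1 + π) = 1.0740 × 1.0510 = 1.12877.

12.88%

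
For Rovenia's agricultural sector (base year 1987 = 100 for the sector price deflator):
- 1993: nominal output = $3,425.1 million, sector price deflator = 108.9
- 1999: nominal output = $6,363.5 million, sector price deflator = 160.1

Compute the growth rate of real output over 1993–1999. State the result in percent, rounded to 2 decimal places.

26.37%

Deflate each year: 1993 → 3425.1/1.089 = 3145.18; 1999 → 6363.5/1.601 = 3974.70.
So real output changed by 3974.70/3145.18 − 1 = 0.2637, i.e. 26.37%.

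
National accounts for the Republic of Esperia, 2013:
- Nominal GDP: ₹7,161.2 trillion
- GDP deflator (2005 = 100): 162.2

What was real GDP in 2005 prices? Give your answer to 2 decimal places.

Real GDP = Nominal / (GDP deflator/100) = 7161.2 / 1.622 = 4415.04.

₹4,415.04 trillion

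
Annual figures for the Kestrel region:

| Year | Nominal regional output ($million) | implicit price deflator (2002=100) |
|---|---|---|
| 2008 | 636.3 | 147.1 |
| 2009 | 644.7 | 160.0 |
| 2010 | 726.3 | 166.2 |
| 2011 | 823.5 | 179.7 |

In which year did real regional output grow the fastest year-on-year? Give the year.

2010

2009: real = 644.7/1.600 = 402.94; growth vs 2008 (432.56) = -6.85%.
2010: real = 726.3/1.662 = 437.00; growth vs 2009 (402.94) = 8.45%.
2011: real = 823.5/1.797 = 458.26; growth vs 2010 (437.00) = 4.86%.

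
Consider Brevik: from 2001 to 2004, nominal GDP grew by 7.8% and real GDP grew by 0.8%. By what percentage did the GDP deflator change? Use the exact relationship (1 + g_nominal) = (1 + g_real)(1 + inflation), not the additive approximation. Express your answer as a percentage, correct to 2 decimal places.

(1 + g_nom) = (1 + g_real)(1 + π), so π = 1.0780 / 1.0080 − 1 = 0.06944.

6.94%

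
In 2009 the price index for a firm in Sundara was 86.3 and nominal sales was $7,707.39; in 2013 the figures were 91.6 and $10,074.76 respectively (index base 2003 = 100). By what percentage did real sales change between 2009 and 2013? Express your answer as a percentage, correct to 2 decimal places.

23.15%

Real sales 2009 = 7707.39 / 0.863 = 8930.93.
Real sales 2013 = 10074.76 / 0.916 = 10998.65.
Real growth = 10998.65 / 8930.93 − 1 = 0.2315.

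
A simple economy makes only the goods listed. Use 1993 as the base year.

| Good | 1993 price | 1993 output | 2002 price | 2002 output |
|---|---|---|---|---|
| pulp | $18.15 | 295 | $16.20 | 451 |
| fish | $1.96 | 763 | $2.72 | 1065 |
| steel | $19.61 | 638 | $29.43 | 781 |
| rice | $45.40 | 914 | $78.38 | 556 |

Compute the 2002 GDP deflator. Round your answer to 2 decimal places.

151.02

Nominal GDP 2002 = 16.20·451 + 2.72·1065 + 29.43·781 + 78.38·556 = 76767.11.
Real GDP 2002 (at 1993 prices) = 18.15·451 + 1.96·1065 + 19.61·781 + 45.40·556 = 50830.86.
Deflator = Nominal/Real × 100 = 76767.11/50830.86 × 100 = 151.025.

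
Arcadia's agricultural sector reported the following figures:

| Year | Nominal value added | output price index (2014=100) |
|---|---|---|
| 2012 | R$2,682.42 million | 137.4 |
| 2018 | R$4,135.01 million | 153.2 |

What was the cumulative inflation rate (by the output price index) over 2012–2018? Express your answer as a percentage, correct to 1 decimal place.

11.5%

Price-level change = 153.2 / 137.4 − 1 = 0.1150.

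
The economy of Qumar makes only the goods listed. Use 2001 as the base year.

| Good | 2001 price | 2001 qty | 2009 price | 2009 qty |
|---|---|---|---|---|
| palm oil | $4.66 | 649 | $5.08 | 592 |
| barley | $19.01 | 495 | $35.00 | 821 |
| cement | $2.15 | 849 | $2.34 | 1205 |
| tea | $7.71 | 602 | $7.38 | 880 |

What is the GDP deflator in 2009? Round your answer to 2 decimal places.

148.00

Nominal GDP 2009 = 5.08·592 + 35.00·821 + 2.34·1205 + 7.38·880 = 41056.46.
Real GDP 2009 (at 2001 prices) = 4.66·592 + 19.01·821 + 2.15·1205 + 7.71·880 = 27741.48.
Deflator = Nominal/Real × 100 = 41056.46/27741.48 × 100 = 147.997.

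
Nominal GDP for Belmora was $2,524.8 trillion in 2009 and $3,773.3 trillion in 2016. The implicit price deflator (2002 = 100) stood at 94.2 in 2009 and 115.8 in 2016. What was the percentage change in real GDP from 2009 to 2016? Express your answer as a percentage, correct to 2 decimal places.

Real GDP 2009 = 2524.8 / 0.942 = 2680.25.
Real GDP 2016 = 3773.3 / 1.158 = 3258.46.
Real growth = 3258.46 / 2680.25 − 1 = 0.2157.

21.57%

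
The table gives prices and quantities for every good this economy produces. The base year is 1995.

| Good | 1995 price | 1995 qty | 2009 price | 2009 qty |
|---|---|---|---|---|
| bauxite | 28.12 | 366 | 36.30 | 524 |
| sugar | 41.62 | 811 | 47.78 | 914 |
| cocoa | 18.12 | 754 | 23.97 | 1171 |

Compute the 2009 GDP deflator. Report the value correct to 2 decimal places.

Nominal GDP 2009 = 36.30·524 + 47.78·914 + 23.97·1171 = 90760.99.
Real GDP 2009 (at 1995 prices) = 28.12·524 + 41.62·914 + 18.12·1171 = 73994.08.
Deflator = Nominal/Real × 100 = 90760.99/73994.08 × 100 = 122.660.

122.66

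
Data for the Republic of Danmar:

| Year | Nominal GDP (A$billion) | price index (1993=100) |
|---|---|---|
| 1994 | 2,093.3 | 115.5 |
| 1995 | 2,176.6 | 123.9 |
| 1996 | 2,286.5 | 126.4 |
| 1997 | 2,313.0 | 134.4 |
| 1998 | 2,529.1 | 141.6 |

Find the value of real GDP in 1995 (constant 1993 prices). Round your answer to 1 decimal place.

A$1,756.7 billion

Real GDP 1995 = 2176.6 / 1.239 = 1756.74.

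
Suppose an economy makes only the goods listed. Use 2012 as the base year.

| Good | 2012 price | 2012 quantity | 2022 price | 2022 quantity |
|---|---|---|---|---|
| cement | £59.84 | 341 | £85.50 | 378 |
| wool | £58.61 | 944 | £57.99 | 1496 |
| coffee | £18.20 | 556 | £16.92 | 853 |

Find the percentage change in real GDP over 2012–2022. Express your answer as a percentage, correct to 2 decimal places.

Real GDP 2012 = Nominal GDP 2012 = 59.84·341 + 58.61·944 + 18.20·556 = 85852.48.
Real GDP 2022 (at 2012 prices) = 59.84·378 + 58.61·1496 + 18.20·853 = 125824.68.
Real growth = 125824.68/85852.48 − 1 = 0.4656.

46.56%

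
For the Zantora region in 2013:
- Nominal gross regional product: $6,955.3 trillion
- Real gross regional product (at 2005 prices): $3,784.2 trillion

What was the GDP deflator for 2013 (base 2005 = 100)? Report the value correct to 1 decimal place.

183.8

GDP deflator = (Nominal / Real) × 100 = 6955.3 / 3784.2 × 100 = 183.80.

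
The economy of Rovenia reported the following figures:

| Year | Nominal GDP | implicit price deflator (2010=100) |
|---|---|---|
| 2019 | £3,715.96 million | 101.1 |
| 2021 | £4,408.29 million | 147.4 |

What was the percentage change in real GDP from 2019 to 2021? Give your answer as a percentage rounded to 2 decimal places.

-18.63%

Real GDP 2019 = 3715.96 / 1.011 = 3675.53.
Real GDP 2021 = 4408.29 / 1.474 = 2990.70.
Real growth = 2990.70 / 3675.53 − 1 = -0.1863.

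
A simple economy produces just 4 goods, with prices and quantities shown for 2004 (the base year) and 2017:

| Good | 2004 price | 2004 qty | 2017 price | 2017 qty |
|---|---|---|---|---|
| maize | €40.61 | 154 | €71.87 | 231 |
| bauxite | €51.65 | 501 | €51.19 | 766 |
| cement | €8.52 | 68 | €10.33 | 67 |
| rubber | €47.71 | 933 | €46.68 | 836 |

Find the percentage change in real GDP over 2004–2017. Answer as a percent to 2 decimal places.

15.77%

Real GDP 2004 = Nominal GDP 2004 = 40.61·154 + 51.65·501 + 8.52·68 + 47.71·933 = 77223.38.
Real GDP 2017 (at 2004 prices) = 40.61·231 + 51.65·766 + 8.52·67 + 47.71·836 = 89401.21.
Real growth = 89401.21/77223.38 − 1 = 0.1577.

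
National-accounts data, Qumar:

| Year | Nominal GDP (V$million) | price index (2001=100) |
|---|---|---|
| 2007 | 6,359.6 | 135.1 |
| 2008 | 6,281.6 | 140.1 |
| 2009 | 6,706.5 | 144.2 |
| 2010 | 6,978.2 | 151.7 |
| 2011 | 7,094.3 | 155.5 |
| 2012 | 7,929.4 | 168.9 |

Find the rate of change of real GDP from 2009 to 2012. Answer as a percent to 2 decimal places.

0.94%

Real GDP 2009 = 6706.5/1.442 = 4650.83.
Real GDP 2012 = 7929.4/1.689 = 4694.73.
Change = 4694.73/4650.83 − 1 = 0.0094.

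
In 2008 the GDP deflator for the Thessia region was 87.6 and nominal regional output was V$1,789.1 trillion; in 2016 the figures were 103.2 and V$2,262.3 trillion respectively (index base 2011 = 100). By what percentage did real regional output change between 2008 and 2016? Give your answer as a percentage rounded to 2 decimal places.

Real regional output 2008 = 1789.1 / 0.876 = 2042.35.
Real regional output 2016 = 2262.3 / 1.032 = 2192.15.
Real growth = 2192.15 / 2042.35 − 1 = 0.0733.

7.33%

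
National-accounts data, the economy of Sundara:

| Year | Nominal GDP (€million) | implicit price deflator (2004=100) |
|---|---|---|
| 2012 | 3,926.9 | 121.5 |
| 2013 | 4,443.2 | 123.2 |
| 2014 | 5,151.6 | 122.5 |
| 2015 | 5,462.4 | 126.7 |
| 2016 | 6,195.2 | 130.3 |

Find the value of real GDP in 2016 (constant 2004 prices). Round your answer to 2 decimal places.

€4,754.57 million

Real GDP 2016 = 6195.2 / 1.303 = 4754.57.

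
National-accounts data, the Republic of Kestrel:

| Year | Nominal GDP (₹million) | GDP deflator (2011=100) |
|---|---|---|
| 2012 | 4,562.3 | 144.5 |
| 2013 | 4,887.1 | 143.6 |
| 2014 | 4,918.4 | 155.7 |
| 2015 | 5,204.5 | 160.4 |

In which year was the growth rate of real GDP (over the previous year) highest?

2013

2013: real = 4887.1/1.436 = 3403.27; growth vs 2012 (3157.30) = 7.79%.
2014: real = 4918.4/1.557 = 3158.90; growth vs 2013 (3403.27) = -7.18%.
2015: real = 5204.5/1.604 = 3244.70; growth vs 2014 (3158.90) = 2.72%.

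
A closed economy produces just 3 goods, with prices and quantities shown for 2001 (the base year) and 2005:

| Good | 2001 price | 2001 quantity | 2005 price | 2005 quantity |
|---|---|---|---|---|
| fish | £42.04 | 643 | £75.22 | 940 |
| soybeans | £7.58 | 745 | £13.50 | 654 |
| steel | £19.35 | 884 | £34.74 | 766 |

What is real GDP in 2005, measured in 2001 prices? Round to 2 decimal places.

£59297.02

Real GDP 2005 = Σ (p_2001 × q_2005) = 42.04·940 + 7.58·654 + 19.35·766 = 59297.02.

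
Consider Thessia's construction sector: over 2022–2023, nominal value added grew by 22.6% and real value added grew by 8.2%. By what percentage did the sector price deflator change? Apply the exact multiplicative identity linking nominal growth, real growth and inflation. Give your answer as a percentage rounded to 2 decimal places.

13.31%

(1 + g_nom) = (1 + g_real)(1 + π), so π = 1.2260 / 1.0820 − 1 = 0.13309.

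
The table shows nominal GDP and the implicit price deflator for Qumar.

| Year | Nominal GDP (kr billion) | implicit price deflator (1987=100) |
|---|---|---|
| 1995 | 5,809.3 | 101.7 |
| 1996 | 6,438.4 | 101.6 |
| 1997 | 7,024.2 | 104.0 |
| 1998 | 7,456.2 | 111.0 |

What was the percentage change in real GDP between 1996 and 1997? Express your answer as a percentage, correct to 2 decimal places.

Real GDP 1996 = 6438.4/1.016 = 6337.01.
Real GDP 1997 = 7024.2/1.040 = 6754.04.
Change = 6754.04/6337.01 − 1 = 0.0658.

6.58%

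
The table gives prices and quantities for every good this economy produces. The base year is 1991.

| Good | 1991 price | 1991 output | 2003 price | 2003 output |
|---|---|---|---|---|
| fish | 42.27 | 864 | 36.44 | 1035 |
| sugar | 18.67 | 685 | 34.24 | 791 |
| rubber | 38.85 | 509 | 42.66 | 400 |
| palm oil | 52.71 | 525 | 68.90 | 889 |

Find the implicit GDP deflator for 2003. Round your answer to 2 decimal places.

Nominal GDP 2003 = 36.44·1035 + 34.24·791 + 42.66·400 + 68.90·889 = 143115.34.
Real GDP 2003 (at 1991 prices) = 42.27·1035 + 18.67·791 + 38.85·400 + 52.71·889 = 120916.61.
Deflator = Nominal/Real × 100 = 143115.34/120916.61 × 100 = 118.359.

118.36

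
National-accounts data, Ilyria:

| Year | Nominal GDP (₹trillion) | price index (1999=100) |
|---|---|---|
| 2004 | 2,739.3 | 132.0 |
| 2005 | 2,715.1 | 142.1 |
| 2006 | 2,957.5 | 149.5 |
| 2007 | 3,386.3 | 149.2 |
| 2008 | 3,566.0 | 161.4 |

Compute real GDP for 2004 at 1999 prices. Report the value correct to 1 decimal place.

Real GDP 2004 = 2739.3 / 1.320 = 2075.23.

₹2,075.2 trillion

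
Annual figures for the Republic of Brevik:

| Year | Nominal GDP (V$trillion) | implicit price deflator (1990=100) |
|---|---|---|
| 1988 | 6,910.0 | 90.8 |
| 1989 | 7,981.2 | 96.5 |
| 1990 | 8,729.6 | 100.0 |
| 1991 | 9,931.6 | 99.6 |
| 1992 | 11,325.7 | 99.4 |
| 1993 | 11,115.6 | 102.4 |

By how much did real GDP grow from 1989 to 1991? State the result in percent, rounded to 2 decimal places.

Real GDP 1989 = 7981.2/0.965 = 8270.67.
Real GDP 1991 = 9931.6/0.996 = 9971.49.
Change = 9971.49/8270.67 − 1 = 0.2056.

20.56%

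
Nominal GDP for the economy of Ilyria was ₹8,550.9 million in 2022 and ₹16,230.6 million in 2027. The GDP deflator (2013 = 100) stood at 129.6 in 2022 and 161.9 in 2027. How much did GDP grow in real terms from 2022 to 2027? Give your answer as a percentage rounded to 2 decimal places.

Real GDP 2022 = 8550.9 / 1.296 = 6597.92.
Real GDP 2027 = 16230.6 / 1.619 = 10025.08.
Real growth = 10025.08 / 6597.92 − 1 = 0.5194.

51.94%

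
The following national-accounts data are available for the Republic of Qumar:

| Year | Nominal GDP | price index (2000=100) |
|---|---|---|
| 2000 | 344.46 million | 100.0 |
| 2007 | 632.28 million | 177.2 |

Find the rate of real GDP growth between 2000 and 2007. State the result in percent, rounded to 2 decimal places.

3.59%

Deflate each year: 2000 → 344.46/1.000 = 344.46; 2007 → 632.28/1.772 = 356.82.
So real GDP changed by 356.82/344.46 − 1 = 0.0359, i.e. 3.59%.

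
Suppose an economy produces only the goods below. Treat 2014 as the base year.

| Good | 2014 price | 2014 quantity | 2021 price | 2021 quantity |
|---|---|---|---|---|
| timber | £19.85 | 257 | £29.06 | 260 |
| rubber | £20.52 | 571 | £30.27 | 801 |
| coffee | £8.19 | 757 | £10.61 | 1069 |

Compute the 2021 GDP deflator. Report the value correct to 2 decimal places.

142.14

Nominal GDP 2021 = 29.06·260 + 30.27·801 + 10.61·1069 = 43143.96.
Real GDP 2021 (at 2014 prices) = 19.85·260 + 20.52·801 + 8.19·1069 = 30352.63.
Deflator = Nominal/Real × 100 = 43143.96/30352.63 × 100 = 142.142.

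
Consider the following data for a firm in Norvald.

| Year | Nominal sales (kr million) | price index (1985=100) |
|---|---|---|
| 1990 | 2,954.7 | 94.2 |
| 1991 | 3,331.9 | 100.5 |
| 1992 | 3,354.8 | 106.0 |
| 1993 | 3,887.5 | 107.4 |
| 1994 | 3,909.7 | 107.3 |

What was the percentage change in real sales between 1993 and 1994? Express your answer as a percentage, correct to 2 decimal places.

0.66%

Real sales 1993 = 3887.5/1.074 = 3619.65.
Real sales 1994 = 3909.7/1.073 = 3643.71.
Change = 3643.71/3619.65 − 1 = 0.0066.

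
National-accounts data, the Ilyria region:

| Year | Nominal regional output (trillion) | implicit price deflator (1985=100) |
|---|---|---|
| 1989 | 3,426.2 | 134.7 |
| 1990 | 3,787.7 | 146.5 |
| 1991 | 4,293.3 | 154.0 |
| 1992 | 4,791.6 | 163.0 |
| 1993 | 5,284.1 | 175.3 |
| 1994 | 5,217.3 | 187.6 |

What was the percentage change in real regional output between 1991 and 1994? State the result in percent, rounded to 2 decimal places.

Real regional output 1991 = 4293.3/1.540 = 2787.86.
Real regional output 1994 = 5217.3/1.876 = 2781.08.
Change = 2781.08/2787.86 − 1 = -0.0024.

-0.24%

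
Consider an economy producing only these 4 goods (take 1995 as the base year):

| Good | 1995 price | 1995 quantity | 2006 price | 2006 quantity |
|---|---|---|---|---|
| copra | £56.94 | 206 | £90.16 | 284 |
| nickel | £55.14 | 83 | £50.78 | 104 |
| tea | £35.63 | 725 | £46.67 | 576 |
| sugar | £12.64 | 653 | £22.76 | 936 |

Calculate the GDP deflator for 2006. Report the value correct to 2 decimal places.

Nominal GDP 2006 = 90.16·284 + 50.78·104 + 46.67·576 + 22.76·936 = 79071.84.
Real GDP 2006 (at 1995 prices) = 56.94·284 + 55.14·104 + 35.63·576 + 12.64·936 = 54259.44.
Deflator = Nominal/Real × 100 = 79071.84/54259.44 × 100 = 145.729.

145.73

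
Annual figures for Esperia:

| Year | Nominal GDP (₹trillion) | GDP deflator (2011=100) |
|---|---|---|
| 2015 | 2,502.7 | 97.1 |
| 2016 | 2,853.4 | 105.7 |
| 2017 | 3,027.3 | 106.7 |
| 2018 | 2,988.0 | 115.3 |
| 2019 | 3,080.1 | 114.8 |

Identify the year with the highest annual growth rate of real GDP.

2016: real = 2853.4/1.057 = 2699.53; growth vs 2015 (2577.45) = 4.74%.
2017: real = 3027.3/1.067 = 2837.21; growth vs 2016 (2699.53) = 5.10%.
2018: real = 2988.0/1.153 = 2591.50; growth vs 2017 (2837.21) = -8.66%.
2019: real = 3080.1/1.148 = 2683.01; growth vs 2018 (2591.50) = 3.53%.

2017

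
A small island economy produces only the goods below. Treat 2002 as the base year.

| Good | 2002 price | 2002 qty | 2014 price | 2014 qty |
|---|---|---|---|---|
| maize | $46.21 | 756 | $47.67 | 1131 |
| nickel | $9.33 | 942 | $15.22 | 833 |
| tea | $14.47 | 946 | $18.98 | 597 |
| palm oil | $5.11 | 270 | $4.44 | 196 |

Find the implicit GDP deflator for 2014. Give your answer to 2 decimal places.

113.09

Nominal GDP 2014 = 47.67·1131 + 15.22·833 + 18.98·597 + 4.44·196 = 78794.33.
Real GDP 2014 (at 2002 prices) = 46.21·1131 + 9.33·833 + 14.47·597 + 5.11·196 = 69675.55.
Deflator = Nominal/Real × 100 = 78794.33/69675.55 × 100 = 113.087.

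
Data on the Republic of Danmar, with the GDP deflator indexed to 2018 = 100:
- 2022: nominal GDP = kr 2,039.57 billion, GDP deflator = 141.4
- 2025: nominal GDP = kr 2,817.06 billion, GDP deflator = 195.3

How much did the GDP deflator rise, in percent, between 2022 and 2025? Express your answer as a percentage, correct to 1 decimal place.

Price-level change = 195.3 / 141.4 − 1 = 0.3812.

38.1%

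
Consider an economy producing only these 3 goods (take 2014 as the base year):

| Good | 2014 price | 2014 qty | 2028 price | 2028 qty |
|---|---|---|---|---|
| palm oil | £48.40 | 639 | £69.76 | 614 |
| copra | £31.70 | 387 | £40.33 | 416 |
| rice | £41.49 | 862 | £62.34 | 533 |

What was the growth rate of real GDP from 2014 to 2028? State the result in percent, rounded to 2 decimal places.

Real GDP 2014 = Nominal GDP 2014 = 48.40·639 + 31.70·387 + 41.49·862 = 78959.88.
Real GDP 2028 (at 2014 prices) = 48.40·614 + 31.70·416 + 41.49·533 = 65018.97.
Real growth = 65018.97/78959.88 − 1 = -0.1766.

-17.66%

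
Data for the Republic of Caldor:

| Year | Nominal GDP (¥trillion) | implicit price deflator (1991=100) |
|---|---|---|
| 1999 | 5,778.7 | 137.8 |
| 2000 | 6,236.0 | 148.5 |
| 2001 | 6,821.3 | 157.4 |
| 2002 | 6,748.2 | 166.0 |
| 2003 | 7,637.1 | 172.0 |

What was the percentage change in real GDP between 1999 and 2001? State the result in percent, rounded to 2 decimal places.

3.34%

Real GDP 1999 = 5778.7/1.378 = 4193.54.
Real GDP 2001 = 6821.3/1.574 = 4333.74.
Change = 4333.74/4193.54 − 1 = 0.0334.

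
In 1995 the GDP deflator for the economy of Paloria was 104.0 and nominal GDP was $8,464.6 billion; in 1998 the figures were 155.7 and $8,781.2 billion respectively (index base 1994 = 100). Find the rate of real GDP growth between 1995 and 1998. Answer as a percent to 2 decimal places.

Deflate each year: 1995 → 8464.6/1.040 = 8139.04; 1998 → 8781.2/1.557 = 5639.82.
So real GDP changed by 5639.82/8139.04 − 1 = -0.3071, i.e. -30.71%.

-30.71%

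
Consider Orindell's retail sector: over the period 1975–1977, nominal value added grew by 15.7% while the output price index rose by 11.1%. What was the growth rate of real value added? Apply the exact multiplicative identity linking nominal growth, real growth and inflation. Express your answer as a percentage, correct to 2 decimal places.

4.14%

(1 + g_nom) = (1 + g_real)(1 + π), so g_real = 1.1570 / 1.1110 − 1 = 0.04140.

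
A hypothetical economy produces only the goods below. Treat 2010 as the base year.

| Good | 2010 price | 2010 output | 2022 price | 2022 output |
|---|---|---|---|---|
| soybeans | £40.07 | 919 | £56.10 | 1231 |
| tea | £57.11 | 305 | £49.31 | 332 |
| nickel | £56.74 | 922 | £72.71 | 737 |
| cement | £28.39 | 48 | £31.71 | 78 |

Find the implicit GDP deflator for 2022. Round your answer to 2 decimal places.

125.97

Nominal GDP 2022 = 56.10·1231 + 49.31·332 + 72.71·737 + 31.71·78 = 141490.67.
Real GDP 2022 (at 2010 prices) = 40.07·1231 + 57.11·332 + 56.74·737 + 28.39·78 = 112318.49.
Deflator = Nominal/Real × 100 = 141490.67/112318.49 × 100 = 125.973.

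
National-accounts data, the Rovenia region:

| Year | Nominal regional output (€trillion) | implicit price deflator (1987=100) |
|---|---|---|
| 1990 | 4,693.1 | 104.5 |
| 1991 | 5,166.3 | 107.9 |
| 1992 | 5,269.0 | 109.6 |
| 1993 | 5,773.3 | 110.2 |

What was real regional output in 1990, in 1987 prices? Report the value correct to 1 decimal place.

€4,491.0 trillion

Real regional output 1990 = 4693.1 / 1.045 = 4491.00.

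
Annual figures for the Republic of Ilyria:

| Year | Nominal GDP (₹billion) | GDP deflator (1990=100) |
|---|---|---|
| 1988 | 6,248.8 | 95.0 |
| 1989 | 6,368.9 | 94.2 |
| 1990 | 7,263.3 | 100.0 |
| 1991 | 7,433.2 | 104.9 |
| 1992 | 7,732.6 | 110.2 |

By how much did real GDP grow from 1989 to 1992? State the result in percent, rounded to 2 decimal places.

Real GDP 1989 = 6368.9/0.942 = 6761.04.
Real GDP 1992 = 7732.6/1.102 = 7016.88.
Change = 7016.88/6761.04 − 1 = 0.0378.

3.78%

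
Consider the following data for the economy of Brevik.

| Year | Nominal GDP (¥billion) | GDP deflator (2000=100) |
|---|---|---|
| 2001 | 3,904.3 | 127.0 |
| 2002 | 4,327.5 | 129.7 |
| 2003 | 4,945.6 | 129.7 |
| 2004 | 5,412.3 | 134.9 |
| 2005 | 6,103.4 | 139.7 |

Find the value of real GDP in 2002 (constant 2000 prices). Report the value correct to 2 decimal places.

Real GDP 2002 = 4327.5 / 1.297 = 3336.55.

¥3,336.55 billion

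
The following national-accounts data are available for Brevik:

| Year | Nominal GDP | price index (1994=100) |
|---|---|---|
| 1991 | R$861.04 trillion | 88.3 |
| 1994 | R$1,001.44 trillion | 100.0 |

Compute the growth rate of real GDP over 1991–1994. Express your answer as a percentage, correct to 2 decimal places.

2.70%

Deflate each year: 1991 → 861.04/0.883 = 975.13; 1994 → 1001.44/1.000 = 1001.44.
So real GDP changed by 1001.44/975.13 − 1 = 0.0270, i.e. 2.70%.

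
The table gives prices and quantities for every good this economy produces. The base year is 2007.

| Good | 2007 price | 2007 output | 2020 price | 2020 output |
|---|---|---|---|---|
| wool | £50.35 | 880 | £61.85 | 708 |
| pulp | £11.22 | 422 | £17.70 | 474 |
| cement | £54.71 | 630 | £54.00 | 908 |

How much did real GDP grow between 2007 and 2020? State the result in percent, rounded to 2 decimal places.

Real GDP 2007 = Nominal GDP 2007 = 50.35·880 + 11.22·422 + 54.71·630 = 83510.14.
Real GDP 2020 (at 2007 prices) = 50.35·708 + 11.22·474 + 54.71·908 = 90642.76.
Real growth = 90642.76/83510.14 − 1 = 0.0854.

8.54%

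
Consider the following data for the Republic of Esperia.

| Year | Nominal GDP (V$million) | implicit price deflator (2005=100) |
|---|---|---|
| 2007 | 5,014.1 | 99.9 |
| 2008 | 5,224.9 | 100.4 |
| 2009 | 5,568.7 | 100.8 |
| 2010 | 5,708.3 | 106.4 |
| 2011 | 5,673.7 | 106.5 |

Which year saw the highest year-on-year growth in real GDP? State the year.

2009

2008: real = 5224.9/1.004 = 5204.08; growth vs 2007 (5019.12) = 3.69%.
2009: real = 5568.7/1.008 = 5524.50; growth vs 2008 (5204.08) = 6.16%.
2010: real = 5708.3/1.064 = 5364.94; growth vs 2009 (5524.50) = -2.89%.
2011: real = 5673.7/1.065 = 5327.42; growth vs 2010 (5364.94) = -0.70%.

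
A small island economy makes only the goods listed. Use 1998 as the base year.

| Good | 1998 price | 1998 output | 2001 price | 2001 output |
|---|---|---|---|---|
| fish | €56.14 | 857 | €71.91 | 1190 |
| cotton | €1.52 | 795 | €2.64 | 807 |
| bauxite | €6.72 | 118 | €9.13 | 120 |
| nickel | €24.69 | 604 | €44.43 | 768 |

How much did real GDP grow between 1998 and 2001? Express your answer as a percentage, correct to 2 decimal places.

35.03%

Real GDP 1998 = Nominal GDP 1998 = 56.14·857 + 1.52·795 + 6.72·118 + 24.69·604 = 65026.10.
Real GDP 2001 (at 1998 prices) = 56.14·1190 + 1.52·807 + 6.72·120 + 24.69·768 = 87801.56.
Real growth = 87801.56/65026.10 − 1 = 0.3503.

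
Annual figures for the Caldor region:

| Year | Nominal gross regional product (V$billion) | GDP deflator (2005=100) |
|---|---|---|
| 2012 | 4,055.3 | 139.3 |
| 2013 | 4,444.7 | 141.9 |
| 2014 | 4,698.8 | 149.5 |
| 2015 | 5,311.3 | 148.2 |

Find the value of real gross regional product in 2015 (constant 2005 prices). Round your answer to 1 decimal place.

Real gross regional product 2015 = 5311.3 / 1.482 = 3583.87.

V$3,583.9 billion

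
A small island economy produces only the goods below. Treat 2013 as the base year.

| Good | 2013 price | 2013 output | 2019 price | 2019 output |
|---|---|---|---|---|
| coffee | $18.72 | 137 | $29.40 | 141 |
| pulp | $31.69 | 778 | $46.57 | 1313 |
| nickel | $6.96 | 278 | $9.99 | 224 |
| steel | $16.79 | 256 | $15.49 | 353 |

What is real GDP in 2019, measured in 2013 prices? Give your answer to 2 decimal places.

Real GDP 2019 = Σ (p_2013 × q_2019) = 18.72·141 + 31.69·1313 + 6.96·224 + 16.79·353 = 51734.40.

$51734.40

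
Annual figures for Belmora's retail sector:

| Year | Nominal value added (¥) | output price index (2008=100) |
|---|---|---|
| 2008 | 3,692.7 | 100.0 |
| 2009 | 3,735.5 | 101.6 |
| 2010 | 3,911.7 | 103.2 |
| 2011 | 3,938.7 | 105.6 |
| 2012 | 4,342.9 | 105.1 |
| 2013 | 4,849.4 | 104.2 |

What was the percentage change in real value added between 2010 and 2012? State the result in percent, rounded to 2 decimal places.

Real value added 2010 = 3911.7/1.032 = 3790.41.
Real value added 2012 = 4342.9/1.051 = 4132.16.
Change = 4132.16/3790.41 − 1 = 0.0902.

9.02%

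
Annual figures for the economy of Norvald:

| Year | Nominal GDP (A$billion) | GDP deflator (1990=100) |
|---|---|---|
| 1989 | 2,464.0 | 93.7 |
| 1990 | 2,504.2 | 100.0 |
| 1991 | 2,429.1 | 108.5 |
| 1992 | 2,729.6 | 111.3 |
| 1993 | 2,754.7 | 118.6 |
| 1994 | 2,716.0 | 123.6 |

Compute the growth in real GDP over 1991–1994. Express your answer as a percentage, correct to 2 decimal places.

Real GDP 1991 = 2429.1/1.085 = 2238.80.
Real GDP 1994 = 2716.0/1.236 = 2197.41.
Change = 2197.41/2238.80 − 1 = -0.0185.

-1.85%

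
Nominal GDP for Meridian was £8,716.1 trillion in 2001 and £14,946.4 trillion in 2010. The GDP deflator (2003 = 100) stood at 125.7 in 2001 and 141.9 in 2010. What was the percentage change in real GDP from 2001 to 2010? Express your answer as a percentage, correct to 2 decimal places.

Deflate each year: 2001 → 8716.1/1.257 = 6934.05; 2010 → 14946.4/1.419 = 10533.05.
So real GDP changed by 10533.05/6934.05 − 1 = 0.5190, i.e. 51.90%.

51.90%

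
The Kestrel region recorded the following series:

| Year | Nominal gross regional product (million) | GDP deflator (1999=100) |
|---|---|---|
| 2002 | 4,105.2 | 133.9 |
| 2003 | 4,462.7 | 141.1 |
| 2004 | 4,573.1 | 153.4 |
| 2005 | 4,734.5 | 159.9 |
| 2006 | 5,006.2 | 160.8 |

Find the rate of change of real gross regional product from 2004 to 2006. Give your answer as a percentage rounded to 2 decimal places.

Real gross regional product 2004 = 4573.1/1.534 = 2981.16.
Real gross regional product 2006 = 5006.2/1.608 = 3113.31.
Change = 3113.31/2981.16 − 1 = 0.0443.

4.43%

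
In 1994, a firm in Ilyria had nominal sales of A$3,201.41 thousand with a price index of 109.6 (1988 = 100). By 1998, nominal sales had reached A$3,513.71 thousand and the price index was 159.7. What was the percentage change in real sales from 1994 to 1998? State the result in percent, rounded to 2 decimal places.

-24.68%

Deflate each year: 1994 → 3201.41/1.096 = 2920.99; 1998 → 3513.71/1.597 = 2200.19.
So real sales changed by 2200.19/2920.99 − 1 = -0.2468, i.e. -24.68%.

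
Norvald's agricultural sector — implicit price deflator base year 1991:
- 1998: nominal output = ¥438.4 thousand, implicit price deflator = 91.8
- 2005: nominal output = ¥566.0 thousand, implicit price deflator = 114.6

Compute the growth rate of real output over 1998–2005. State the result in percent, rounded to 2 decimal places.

Deflate each year: 1998 → 438.4/0.918 = 477.56; 2005 → 566.0/1.146 = 493.89.
So real output changed by 493.89/477.56 − 1 = 0.0342, i.e. 3.42%.

3.42%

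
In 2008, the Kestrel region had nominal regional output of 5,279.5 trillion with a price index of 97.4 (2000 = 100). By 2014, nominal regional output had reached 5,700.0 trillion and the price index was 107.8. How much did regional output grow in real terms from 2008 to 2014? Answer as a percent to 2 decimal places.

Real regional output 2008 = 5279.5 / 0.974 = 5420.43.
Real regional output 2014 = 5700.0 / 1.078 = 5287.57.
Real growth = 5287.57 / 5420.43 − 1 = -0.0245.

-2.45%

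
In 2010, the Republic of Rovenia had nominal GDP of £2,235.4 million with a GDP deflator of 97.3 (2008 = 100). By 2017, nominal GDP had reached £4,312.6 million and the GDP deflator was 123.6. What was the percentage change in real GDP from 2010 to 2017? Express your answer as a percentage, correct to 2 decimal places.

Deflate each year: 2010 → 2235.4/0.973 = 2297.43; 2017 → 4312.6/1.236 = 3489.16.
So real GDP changed by 3489.16/2297.43 − 1 = 0.5187, i.e. 51.87%.

51.87%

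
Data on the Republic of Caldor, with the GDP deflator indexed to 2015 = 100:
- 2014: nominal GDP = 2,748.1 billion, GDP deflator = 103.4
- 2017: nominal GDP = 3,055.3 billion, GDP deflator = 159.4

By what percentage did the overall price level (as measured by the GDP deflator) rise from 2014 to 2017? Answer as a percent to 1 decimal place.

54.2%

Price-level change = 159.4 / 103.4 − 1 = 0.5416.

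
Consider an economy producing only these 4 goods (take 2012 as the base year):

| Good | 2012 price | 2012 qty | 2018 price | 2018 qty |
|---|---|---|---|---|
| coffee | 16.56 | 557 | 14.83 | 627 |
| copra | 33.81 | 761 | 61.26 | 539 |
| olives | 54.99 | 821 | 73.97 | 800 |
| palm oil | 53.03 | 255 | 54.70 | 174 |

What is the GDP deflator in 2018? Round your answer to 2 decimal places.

Nominal GDP 2018 = 14.83·627 + 61.26·539 + 73.97·800 + 54.70·174 = 111011.35.
Real GDP 2018 (at 2012 prices) = 16.56·627 + 33.81·539 + 54.99·800 + 53.03·174 = 81825.93.
Deflator = Nominal/Real × 100 = 111011.35/81825.93 × 100 = 135.668.

135.67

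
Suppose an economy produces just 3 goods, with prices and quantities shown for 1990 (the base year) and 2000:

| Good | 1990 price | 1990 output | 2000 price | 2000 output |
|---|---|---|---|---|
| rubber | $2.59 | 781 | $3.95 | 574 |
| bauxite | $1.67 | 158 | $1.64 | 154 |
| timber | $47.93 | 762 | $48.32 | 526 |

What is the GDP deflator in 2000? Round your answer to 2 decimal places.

Nominal GDP 2000 = 3.95·574 + 1.64·154 + 48.32·526 = 27936.18.
Real GDP 2000 (at 1990 prices) = 2.59·574 + 1.67·154 + 47.93·526 = 26955.02.
Deflator = Nominal/Real × 100 = 27936.18/26955.02 × 100 = 103.640.

103.64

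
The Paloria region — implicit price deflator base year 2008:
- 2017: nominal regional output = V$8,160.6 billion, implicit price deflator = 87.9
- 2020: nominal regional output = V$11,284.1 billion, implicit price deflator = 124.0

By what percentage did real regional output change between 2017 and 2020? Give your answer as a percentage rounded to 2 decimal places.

-1.98%

Deflate each year: 2017 → 8160.6/0.879 = 9283.96; 2020 → 11284.1/1.240 = 9100.08.
So real regional output changed by 9100.08/9283.96 − 1 = -0.0198, i.e. -1.98%.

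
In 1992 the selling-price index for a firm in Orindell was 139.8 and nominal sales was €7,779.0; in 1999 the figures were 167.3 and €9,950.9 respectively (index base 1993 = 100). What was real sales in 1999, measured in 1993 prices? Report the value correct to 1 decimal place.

Real sales = Nominal / (selling-price index/100) = 9950.9 / 1.673 = 5947.94.

€5,947.9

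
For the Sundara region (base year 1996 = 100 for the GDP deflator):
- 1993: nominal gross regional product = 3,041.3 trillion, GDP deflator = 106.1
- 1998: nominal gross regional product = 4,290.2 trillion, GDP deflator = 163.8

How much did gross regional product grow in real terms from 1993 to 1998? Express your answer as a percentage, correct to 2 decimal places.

-8.63%

Deflate each year: 1993 → 3041.3/1.061 = 2866.45; 1998 → 4290.2/1.638 = 2619.17.
So real gross regional product changed by 2619.17/2866.45 − 1 = -0.0863, i.e. -8.63%.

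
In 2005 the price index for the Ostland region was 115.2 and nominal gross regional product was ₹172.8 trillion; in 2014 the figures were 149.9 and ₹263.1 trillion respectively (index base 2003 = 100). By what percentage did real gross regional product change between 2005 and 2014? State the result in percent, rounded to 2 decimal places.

Real gross regional product 2005 = 172.8 / 1.152 = 150.00.
Real gross regional product 2014 = 263.1 / 1.499 = 175.52.
Real growth = 175.52 / 150.00 − 1 = 0.1701.

17.01%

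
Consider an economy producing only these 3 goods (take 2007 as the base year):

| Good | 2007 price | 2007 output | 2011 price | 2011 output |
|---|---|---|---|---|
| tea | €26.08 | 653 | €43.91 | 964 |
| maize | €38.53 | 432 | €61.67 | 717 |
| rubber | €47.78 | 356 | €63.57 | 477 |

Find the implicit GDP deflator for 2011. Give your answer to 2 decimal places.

154.67

Nominal GDP 2011 = 43.91·964 + 61.67·717 + 63.57·477 = 116869.52.
Real GDP 2011 (at 2007 prices) = 26.08·964 + 38.53·717 + 47.78·477 = 75558.19.
Deflator = Nominal/Real × 100 = 116869.52/75558.19 × 100 = 154.675.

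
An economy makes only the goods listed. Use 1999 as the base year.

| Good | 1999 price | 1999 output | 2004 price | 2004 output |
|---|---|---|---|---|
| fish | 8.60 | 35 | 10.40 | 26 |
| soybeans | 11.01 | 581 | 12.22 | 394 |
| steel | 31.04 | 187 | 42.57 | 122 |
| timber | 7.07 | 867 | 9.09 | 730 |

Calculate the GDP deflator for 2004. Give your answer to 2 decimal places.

Nominal GDP 2004 = 10.40·26 + 12.22·394 + 42.57·122 + 9.09·730 = 16914.32.
Real GDP 2004 (at 1999 prices) = 8.60·26 + 11.01·394 + 31.04·122 + 7.07·730 = 13509.52.
Deflator = Nominal/Real × 100 = 16914.32/13509.52 × 100 = 125.203.

125.20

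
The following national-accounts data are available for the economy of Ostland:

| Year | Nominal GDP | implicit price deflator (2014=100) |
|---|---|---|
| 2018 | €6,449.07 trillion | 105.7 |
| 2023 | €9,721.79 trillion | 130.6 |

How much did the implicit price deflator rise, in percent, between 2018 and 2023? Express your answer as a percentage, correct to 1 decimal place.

Price-level change = 130.6 / 105.7 − 1 = 0.2356.

23.6%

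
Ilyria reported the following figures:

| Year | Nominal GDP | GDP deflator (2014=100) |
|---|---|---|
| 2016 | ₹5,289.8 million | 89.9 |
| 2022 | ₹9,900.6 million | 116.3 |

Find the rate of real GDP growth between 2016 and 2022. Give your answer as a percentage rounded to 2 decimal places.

44.68%

Deflate each year: 2016 → 5289.8/0.899 = 5884.09; 2022 → 9900.6/1.163 = 8512.98.
So real GDP changed by 8512.98/5884.09 − 1 = 0.4468, i.e. 44.68%.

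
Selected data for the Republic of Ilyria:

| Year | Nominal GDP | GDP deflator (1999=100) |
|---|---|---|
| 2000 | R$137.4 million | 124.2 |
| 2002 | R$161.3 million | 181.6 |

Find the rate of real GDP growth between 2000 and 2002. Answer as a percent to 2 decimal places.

Real GDP 2000 = 137.4 / 1.242 = 110.63.
Real GDP 2002 = 161.3 / 1.816 = 88.82.
Real growth = 88.82 / 110.63 − 1 = -0.1971.

-19.71%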